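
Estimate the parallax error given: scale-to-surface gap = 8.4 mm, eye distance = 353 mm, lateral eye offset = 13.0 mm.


error = h * offset / d
= 8.4 * 13.0 / 353
= 0.3093

0.3093


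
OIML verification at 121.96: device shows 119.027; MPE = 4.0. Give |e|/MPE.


e = indication - reference = 119.027 - 121.96 = -2.9330
|e| = 2.9330
ratio = |e| / MPE = 2.9330 / 4.0
ratio = 0.7332

0.7332


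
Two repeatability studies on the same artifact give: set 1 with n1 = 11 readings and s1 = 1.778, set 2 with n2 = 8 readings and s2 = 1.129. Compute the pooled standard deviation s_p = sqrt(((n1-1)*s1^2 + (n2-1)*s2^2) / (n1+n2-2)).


s_p = sqrt(((n1-1)*s1^2 + (n2-1)*s2^2) / (n1+n2-2))
numerator = (11-1)*1.778^2 + (8-1)*1.129^2 = 31.61284 + 8.922487 = 40.535327
denominator = 11 + 8 - 2 = 17
s_p^2 = 40.535327 / 17 = 2.384431
s_p = sqrt(2.384431) = 1.5442

1.5442


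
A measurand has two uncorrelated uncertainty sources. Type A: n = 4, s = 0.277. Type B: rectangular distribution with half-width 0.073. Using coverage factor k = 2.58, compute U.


u_A = s / sqrt(n) = 0.277 / sqrt(4) = 0.1385
u_B = half_width / sqrt(3) = 0.073 / sqrt(3) = 0.04214657
uc = sqrt(u_A^2 + u_B^2) = sqrt(0.1385^2 + 0.04214657^2) = 0.1447708
U = k * uc = 2.58 * 0.1447708
U = 0.3735

0.3735


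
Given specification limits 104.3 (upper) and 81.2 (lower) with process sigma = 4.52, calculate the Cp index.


Cp = (USL - LSL) / (6 * sigma)
= (104.3 - 81.2) / (6 * 4.52)
= 23.1000 / 27.1200
= 0.8518

0.8518


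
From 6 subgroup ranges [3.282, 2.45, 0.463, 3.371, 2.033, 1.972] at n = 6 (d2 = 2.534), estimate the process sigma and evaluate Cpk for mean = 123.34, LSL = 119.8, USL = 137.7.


R_bar = (3.282 + 2.45 + 0.463 + 3.371 + 2.033 + 1.972) / 6 = 2.2618333
sigma = R_bar / d2 = 2.2618333 / 2.534 = 0.89259404
Cp = (USL - LSL)/(6*sigma) = (137.7 - 119.8)/(6*0.89259404) = 3.3423
Cpu = (137.7 - 123.34)/(3*0.89259404) = 5.3626
Cpl = (123.34 - 119.8)/(3*0.89259404) = 1.3220
Cpk = min(Cpu, Cpl) = 1.3220

1.3220


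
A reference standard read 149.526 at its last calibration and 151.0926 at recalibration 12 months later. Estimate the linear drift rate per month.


rate = (v2 - v1) / months
= (151.0926 - 149.526) / 12
= 1.5666 / 12
= 0.1305

0.1305


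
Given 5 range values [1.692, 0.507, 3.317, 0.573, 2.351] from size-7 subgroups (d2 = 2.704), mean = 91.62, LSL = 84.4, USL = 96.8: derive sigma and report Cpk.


R_bar = (1.692 + 0.507 + 3.317 + 0.573 + 2.351) / 5 = 1.688
sigma = R_bar / d2 = 1.688 / 2.704 = 0.62426036
Cp = (USL - LSL)/(6*sigma) = (96.8 - 84.4)/(6*0.62426036) = 3.3106
Cpu = (96.8 - 91.62)/(3*0.62426036) = 2.7659
Cpl = (91.62 - 84.4)/(3*0.62426036) = 3.8552
Cpk = min(Cpu, Cpl) = 2.7659

2.7659


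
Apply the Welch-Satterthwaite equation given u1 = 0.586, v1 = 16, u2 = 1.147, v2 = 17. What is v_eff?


uc = sqrt(u1^2 + u2^2) = sqrt(0.586^2 + 1.147^2) = 1.2880237
v_eff = uc^4 / (u1^4/v1 + u2^4/v2)
= 1.2880237^4 / (0.586^4/16 + 1.147^4/17)
= 2.7522978 / 0.10918341
v_eff = 25.2080

25.2080


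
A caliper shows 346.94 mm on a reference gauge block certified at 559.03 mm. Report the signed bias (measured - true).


Systematic error = measured - true
= 346.94 - 559.03
= -212.0900

-212.0900


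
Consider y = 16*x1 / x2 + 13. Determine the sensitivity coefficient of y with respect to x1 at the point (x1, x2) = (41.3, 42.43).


y = 16*x1 / x2 + 13
dy/dx1 = 16/x2
Evaluate at x2 = 42.43: c1 = 16 / 42.43
c1 = 0.3771

0.3771


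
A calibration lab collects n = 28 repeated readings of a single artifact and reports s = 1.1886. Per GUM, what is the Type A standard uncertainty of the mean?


u_A = s / sqrt(n)
u_A = 1.1886 / sqrt(28)
u_A = 1.1886 / 5.2915026
u_A = 0.2246

0.2246


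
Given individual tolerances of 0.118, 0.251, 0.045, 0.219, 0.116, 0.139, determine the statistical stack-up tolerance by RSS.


RSS = sqrt(0.118^2 + 0.251^2 + 0.045^2 + 0.219^2 + 0.116^2 + 0.139^2)
= sqrt(0.159688)
= 0.3996

0.3996


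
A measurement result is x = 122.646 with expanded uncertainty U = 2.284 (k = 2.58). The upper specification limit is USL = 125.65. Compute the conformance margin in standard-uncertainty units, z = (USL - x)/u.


u = U / k = 2.284 / 2.58 = 0.88527132
margin = |USL - x| = |125.65 - 122.646| = 3.004
z = margin / u = 3.004 / 0.88527132
z = 3.3933

3.3933


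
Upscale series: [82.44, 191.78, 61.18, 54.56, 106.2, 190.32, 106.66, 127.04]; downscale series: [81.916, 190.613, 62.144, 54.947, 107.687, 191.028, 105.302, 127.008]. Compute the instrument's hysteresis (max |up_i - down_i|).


|82.44 - 81.916| = 0.5240
|191.78 - 190.613| = 1.1670
|61.18 - 62.144| = 0.9640
|54.56 - 54.947| = 0.3870
|106.2 - 107.687| = 1.4870
|190.32 - 191.028| = 0.7080
|106.66 - 105.302| = 1.3580
|127.04 - 127.008| = 0.0320
hysteresis = max(diffs) = 1.4870

1.4870


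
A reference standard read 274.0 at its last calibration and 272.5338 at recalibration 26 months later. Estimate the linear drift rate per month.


rate = (v2 - v1) / months
= (272.5338 - 274.0) / 26
= -1.4662 / 26
= -0.0564

-0.0564


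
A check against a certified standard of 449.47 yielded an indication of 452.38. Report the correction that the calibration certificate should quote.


Correction = standard - reading
= 449.47 - 452.38
= -2.9100

-2.9100


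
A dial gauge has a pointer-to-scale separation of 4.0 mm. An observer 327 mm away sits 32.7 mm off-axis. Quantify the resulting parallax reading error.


error = h * offset / d
= 4.0 * 32.7 / 327
= 0.4000

0.4000


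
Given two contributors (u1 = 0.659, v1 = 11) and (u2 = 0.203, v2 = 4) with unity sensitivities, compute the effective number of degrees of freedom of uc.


uc = sqrt(u1^2 + u2^2) = sqrt(0.659^2 + 0.203^2) = 0.68955783
v_eff = uc^4 / (u1^4/v1 + u2^4/v2)
= 0.68955783^4 / (0.659^4/11 + 0.203^4/4)
= 0.22609074 / 0.017569999
v_eff = 12.8680

12.8680


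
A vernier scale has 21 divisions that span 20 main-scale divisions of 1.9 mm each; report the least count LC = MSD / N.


LC = MSD / n_div
= 1.9 / 21
= 0.0905

0.0905


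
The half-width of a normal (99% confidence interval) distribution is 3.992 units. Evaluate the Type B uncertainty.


u_B = half_width / 2.576
u_B = 3.992 / 2.576
u_B = 1.5497

1.5497


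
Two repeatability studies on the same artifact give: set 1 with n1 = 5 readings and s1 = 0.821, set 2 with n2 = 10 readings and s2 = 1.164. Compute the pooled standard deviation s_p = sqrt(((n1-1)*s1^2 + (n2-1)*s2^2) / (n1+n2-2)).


s_p = sqrt(((n1-1)*s1^2 + (n2-1)*s2^2) / (n1+n2-2))
numerator = (5-1)*0.821^2 + (10-1)*1.164^2 = 2.696164 + 12.194064 = 14.890228
denominator = 5 + 10 - 2 = 13
s_p^2 = 14.890228 / 13 = 1.1454022
s_p = sqrt(1.1454022) = 1.0702

1.0702


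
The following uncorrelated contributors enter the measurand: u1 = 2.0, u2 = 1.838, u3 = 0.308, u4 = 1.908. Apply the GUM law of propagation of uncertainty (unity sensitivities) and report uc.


uc = sqrt(2.0^2 + 1.838^2 + 0.308^2 + 1.908^2)
uc = sqrt(11.113572)
uc = 3.3337

3.3337


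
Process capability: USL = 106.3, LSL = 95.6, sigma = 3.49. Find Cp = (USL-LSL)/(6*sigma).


Cp = (USL - LSL) / (6 * sigma)
= (106.3 - 95.6) / (6 * 3.49)
= 10.7000 / 20.9400
= 0.5110

0.5110


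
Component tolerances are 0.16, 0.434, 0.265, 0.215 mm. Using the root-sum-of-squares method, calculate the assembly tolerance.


RSS = sqrt(0.16^2 + 0.434^2 + 0.265^2 + 0.215^2)
= sqrt(0.330406)
= 0.5748

0.5748


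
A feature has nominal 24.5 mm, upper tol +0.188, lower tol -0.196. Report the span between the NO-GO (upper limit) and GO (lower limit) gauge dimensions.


GO = nominal - lower_tol (smallest hole = maximum material condition)
GO = 24.5 - 0.196 = 24.304
NO-GO = nominal + upper_tol (largest hole = least material condition)
NO-GO = 24.5 + 0.188 = 24.688
spread = NO-GO - GO = 24.688 - 24.304 = 0.3840

0.3840


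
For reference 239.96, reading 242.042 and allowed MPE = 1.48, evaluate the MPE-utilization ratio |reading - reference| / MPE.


e = indication - reference = 242.042 - 239.96 = 2.0820
|e| = 2.0820
ratio = |e| / MPE = 2.0820 / 1.48
ratio = 1.4068

1.4068


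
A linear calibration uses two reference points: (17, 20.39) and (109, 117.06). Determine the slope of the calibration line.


slope = (y2 - y1) / (x2 - x1)
= (117.06 - 20.39) / (109 - 17)
= 96.6700 / 92
= 1.0508

1.0508


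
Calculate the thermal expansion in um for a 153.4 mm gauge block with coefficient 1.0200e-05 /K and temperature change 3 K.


dL = L * alpha * dT
= 153.4 * 1.0200e-05 * 3
= 0.0046940 mm
dL_um = 0.0046940 * 1000 = 4.6940 um

4.6940


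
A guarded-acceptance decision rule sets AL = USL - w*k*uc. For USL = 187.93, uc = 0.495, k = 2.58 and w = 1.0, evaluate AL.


U = k * uc = 2.58 * 0.495 = 1.2771
guard band g = w * U = 1.0 * 1.2771 = 1.2771
AL = USL - g = 187.93 - 1.2771
AL = 186.6529

186.6529


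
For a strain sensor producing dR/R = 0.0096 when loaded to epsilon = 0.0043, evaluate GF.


GF = (dR/R) / epsilon
= 0.0096 / 0.0043
= 2.2326

2.2326


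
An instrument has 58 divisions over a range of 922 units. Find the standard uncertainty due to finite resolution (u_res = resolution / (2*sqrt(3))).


resolution = range / divisions
resolution = 922 / 58 = 15.896552
u_res = resolution / (2*sqrt(3))
u_res = 15.896552 / 3.4641016
u_res = 4.5889

4.5889


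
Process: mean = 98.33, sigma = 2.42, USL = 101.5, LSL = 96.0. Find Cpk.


Cpu = (USL - mean) / (3*sigma) = (101.5 - 98.33) / (3*2.42) = 0.4366
Cpl = (mean - LSL) / (3*sigma) = (98.33 - 96.0) / (3*2.42) = 0.3209
Cpk = min(Cpu, Cpl) = 0.3209

0.3209


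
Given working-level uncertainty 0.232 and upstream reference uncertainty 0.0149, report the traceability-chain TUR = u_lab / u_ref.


TUR = u_lab / u_ref
= 0.232 / 0.0149
= 15.5705

15.5705


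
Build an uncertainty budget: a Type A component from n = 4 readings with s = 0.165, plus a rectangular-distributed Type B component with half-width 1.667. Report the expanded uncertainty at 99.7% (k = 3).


u_A = s / sqrt(n) = 0.165 / sqrt(4) = 0.0825
u_B = half_width / sqrt(3) = 1.667 / sqrt(3) = 0.9624429
uc = sqrt(u_A^2 + u_B^2) = sqrt(0.0825^2 + 0.9624429^2) = 0.96597235
U = k * uc = 3 * 0.96597235
U = 2.8979

2.8979


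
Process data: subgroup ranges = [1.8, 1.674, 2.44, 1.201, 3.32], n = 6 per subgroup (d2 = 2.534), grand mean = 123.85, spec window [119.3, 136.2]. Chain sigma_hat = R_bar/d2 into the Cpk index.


R_bar = (1.8 + 1.674 + 2.44 + 1.201 + 3.32) / 5 = 2.087
sigma = R_bar / d2 = 2.087 / 2.534 = 0.82359905
Cp = (USL - LSL)/(6*sigma) = (136.2 - 119.3)/(6*0.82359905) = 3.4199
Cpu = (136.2 - 123.85)/(3*0.82359905) = 4.9984
Cpl = (123.85 - 119.3)/(3*0.82359905) = 1.8415
Cpk = min(Cpu, Cpl) = 1.8415

1.8415


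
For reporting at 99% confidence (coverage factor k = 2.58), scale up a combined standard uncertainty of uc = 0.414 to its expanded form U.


U = k * uc
U = 2.58 * 0.414
U = 1.0681

1.0681


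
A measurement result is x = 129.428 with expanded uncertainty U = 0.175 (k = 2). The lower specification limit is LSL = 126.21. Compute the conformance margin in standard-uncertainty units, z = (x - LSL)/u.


u = U / k = 0.175 / 2 = 0.0875
margin = |LSL - x| = |126.21 - 129.428| = 3.218
z = margin / u = 3.218 / 0.0875
z = 36.7771

36.7771


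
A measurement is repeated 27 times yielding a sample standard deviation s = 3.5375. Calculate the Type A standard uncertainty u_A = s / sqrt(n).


u_A = s / sqrt(n)
u_A = 3.5375 / sqrt(27)
u_A = 3.5375 / 5.1961524
u_A = 0.6808

0.6808


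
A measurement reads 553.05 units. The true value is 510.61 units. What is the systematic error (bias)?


Systematic error = measured - true
= 553.05 - 510.61
= 42.4400

42.4400


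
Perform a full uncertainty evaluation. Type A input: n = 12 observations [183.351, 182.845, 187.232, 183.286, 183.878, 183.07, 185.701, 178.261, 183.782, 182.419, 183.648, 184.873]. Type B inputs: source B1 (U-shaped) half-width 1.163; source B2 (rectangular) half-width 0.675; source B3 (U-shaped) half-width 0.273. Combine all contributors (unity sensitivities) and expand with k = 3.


mean = (183.351 + 182.845 + 187.232 + 183.286 + 183.878 + 183.07 + 185.701 + 178.261 + 183.782 + 182.419 + 183.648 + 184.873) / 12 = 183.5288333
s = sqrt(sum((x - mean)^2)/(n-1)) = 2.1360391
u_A = s / sqrt(n) = 2.1360391 / sqrt(12) = 0.61662137
u_B1 = 1.163 / sqrt(2) = 0.82236519
u_B2 = 0.675 / sqrt(3) = 0.38971143
u_B3 = 0.273 / sqrt(2) = 0.19304015
uc = sqrt(0.61662137^2 + 0.82236519^2 + 0.38971143^2 + 0.19304015^2) = 1.1160851
U = k * uc = 3 * 1.1160851
U = 3.3483

3.3483


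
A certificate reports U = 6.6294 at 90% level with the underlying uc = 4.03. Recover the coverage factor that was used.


k = U / uc
k = 6.6294 / 4.03
k = 1.645

1.645


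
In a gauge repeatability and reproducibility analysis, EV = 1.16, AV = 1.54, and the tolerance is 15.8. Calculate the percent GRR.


GRR = sqrt(EV^2 + AV^2) = sqrt(1.16^2 + 1.54^2) = 1.9280041
%GRR = GRR / tol * 100 = 1.9280041 / 15.8 * 100
%GRR = 12.2026

12.2026


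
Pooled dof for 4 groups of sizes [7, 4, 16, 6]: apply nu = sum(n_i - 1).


nu = sum_i (n_i - 1)
nu = ((7 - 1) + (4 - 1) + (16 - 1) + (6 - 1))
nu = 6 + 3 + 15 + 5
nu = 29

29


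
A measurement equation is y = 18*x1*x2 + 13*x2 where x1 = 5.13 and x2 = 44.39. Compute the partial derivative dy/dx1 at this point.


y = 18*x1*x2 + 13*x2
dy/dx1 = 18*x2
Evaluate at x2 = 44.39: c1 = 18 * 44.39
c1 = 799.0200

799.0200


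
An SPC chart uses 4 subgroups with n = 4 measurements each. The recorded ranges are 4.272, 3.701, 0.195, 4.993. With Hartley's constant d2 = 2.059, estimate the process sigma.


R_bar = (4.272 + 3.701 + 0.195 + 4.993) / 4
R_bar = 13.161 / 4 = 3.29025
sigma_hat = R_bar / d2 = 3.29025 / 2.059 = 1.5980

1.5980


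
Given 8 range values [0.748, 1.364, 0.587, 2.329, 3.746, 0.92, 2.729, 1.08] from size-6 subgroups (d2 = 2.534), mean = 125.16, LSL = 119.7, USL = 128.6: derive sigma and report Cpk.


R_bar = (0.748 + 1.364 + 0.587 + 2.329 + 3.746 + 0.92 + 2.729 + 1.08) / 8 = 1.687875
sigma = R_bar / d2 = 1.687875 / 2.534 = 0.66609116
Cp = (USL - LSL)/(6*sigma) = (128.6 - 119.7)/(6*0.66609116) = 2.2269
Cpu = (128.6 - 125.16)/(3*0.66609116) = 1.7215
Cpl = (125.16 - 119.7)/(3*0.66609116) = 2.7324
Cpk = min(Cpu, Cpl) = 1.7215

1.7215


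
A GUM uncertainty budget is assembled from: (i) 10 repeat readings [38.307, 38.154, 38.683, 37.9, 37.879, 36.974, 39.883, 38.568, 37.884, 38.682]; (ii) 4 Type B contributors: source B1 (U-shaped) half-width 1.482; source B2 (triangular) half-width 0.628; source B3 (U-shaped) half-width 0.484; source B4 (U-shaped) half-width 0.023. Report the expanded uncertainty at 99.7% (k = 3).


mean = (38.307 + 38.154 + 38.683 + 37.9 + 37.879 + 36.974 + 39.883 + 38.568 + 37.884 + 38.682) / 10 = 38.2914
s = sqrt(sum((x - mean)^2)/(n-1)) = 0.75715288
u_A = s / sqrt(n) = 0.75715288 / sqrt(10) = 0.23943276
u_B1 = 1.482 / sqrt(2) = 1.0479322
u_B2 = 0.628 / sqrt(6) = 0.25637993
u_B3 = 0.484 / sqrt(2) = 0.34223968
u_B4 = 0.023 / sqrt(2) = 0.016263456
uc = sqrt(0.23943276^2 + 1.0479322^2 + 0.25637993^2 + 0.34223968^2 + 0.016263456^2) = 1.1569845
U = k * uc = 3 * 1.1569845
U = 3.4710

3.4710


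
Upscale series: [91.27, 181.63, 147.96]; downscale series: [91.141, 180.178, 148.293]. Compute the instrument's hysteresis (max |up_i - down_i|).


|91.27 - 91.141| = 0.1290
|181.63 - 180.178| = 1.4520
|147.96 - 148.293| = 0.3330
hysteresis = max(diffs) = 1.4520

1.4520


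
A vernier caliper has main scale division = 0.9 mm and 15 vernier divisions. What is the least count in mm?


LC = MSD / n_div
= 0.9 / 15
= 0.0600

0.0600


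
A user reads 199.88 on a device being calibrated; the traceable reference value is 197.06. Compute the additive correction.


Correction = standard - reading
= 197.06 - 199.88
= -2.8200

-2.8200


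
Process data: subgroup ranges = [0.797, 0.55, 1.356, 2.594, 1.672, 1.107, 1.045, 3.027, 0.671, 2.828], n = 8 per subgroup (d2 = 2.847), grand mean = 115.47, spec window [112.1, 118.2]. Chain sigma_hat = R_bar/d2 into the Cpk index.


R_bar = (0.797 + 0.55 + 1.356 + 2.594 + 1.672 + 1.107 + 1.045 + 3.027 + 0.671 + 2.828) / 10 = 1.5647
sigma = R_bar / d2 = 1.5647 / 2.847 = 0.54959607
Cp = (USL - LSL)/(6*sigma) = (118.2 - 112.1)/(6*0.54959607) = 1.8498
Cpu = (118.2 - 115.47)/(3*0.54959607) = 1.6558
Cpl = (115.47 - 112.1)/(3*0.54959607) = 2.0439
Cpk = min(Cpu, Cpl) = 1.6558

1.6558


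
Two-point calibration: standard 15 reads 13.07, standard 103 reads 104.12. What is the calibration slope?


slope = (y2 - y1) / (x2 - x1)
= (104.12 - 13.07) / (103 - 15)
= 91.0500 / 88
= 1.0347

1.0347


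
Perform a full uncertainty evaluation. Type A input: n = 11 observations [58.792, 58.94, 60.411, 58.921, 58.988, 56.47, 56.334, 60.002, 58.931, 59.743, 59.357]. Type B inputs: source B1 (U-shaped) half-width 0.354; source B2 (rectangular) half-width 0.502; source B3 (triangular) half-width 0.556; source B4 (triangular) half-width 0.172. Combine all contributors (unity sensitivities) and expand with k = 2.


mean = (58.792 + 58.94 + 60.411 + 58.921 + 58.988 + 56.47 + 56.334 + 60.002 + 58.931 + 59.743 + 59.357) / 11 = 58.80809091
s = sqrt(sum((x - mean)^2)/(n-1)) = 1.2975272
u_A = s / sqrt(n) = 1.2975272 / sqrt(11) = 0.39121917
u_B1 = 0.354 / sqrt(2) = 0.2503158
u_B2 = 0.502 / sqrt(3) = 0.28982984
u_B3 = 0.556 / sqrt(6) = 0.22698605
u_B4 = 0.172 / sqrt(6) = 0.070218706
uc = sqrt(0.39121917^2 + 0.2503158^2 + 0.28982984^2 + 0.22698605^2 + 0.070218706^2) = 0.5967957
U = k * uc = 2 * 0.5967957
U = 1.1936

1.1936


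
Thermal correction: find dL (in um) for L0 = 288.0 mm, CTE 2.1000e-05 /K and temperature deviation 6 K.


dL = L * alpha * dT
= 288.0 * 2.1000e-05 * 6
= 0.0362880 mm
dL_um = 0.0362880 * 1000 = 36.2880 um

36.2880


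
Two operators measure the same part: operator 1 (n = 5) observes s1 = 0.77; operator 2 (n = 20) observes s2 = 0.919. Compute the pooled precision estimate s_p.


s_p = sqrt(((n1-1)*s1^2 + (n2-1)*s2^2) / (n1+n2-2))
numerator = (5-1)*0.77^2 + (20-1)*0.919^2 = 2.3716 + 16.046659 = 18.418259
denominator = 5 + 20 - 2 = 23
s_p^2 = 18.418259 / 23 = 0.80079387
s_p = sqrt(0.80079387) = 0.8949

0.8949


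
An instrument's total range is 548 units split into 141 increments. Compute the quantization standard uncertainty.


resolution = range / divisions
resolution = 548 / 141 = 3.8865248
u_res = resolution / (2*sqrt(3))
u_res = 3.8865248 / 3.4641016
u_res = 1.1219

1.1219


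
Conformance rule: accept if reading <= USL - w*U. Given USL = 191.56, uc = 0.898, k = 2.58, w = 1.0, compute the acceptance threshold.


U = k * uc = 2.58 * 0.898 = 2.31684
guard band g = w * U = 1.0 * 2.31684 = 2.31684
AL = USL - g = 191.56 - 2.31684
AL = 189.2432

189.2432


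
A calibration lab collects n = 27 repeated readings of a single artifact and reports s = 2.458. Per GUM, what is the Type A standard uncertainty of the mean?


u_A = s / sqrt(n)
u_A = 2.458 / sqrt(27)
u_A = 2.458 / 5.1961524
u_A = 0.4730

0.4730


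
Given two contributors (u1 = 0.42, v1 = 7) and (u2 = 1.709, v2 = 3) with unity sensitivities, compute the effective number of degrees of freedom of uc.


uc = sqrt(u1^2 + u2^2) = sqrt(0.42^2 + 1.709^2) = 1.7598526
v_eff = uc^4 / (u1^4/v1 + u2^4/v2)
= 1.7598526^4 / (0.42^4/7 + 1.709^4/3)
= 9.5919118 / 2.8479044
v_eff = 3.3681

3.3681


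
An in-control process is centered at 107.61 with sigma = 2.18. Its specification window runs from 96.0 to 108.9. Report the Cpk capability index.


Cpu = (USL - mean) / (3*sigma) = (108.9 - 107.61) / (3*2.18) = 0.1972
Cpl = (mean - LSL) / (3*sigma) = (107.61 - 96.0) / (3*2.18) = 1.7752
Cpk = min(Cpu, Cpl) = 0.1972

0.1972


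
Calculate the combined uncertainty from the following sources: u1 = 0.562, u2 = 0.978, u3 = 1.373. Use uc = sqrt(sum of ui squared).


uc = sqrt(0.562^2 + 0.978^2 + 1.373^2)
uc = sqrt(3.157457)
uc = 1.7769

1.7769


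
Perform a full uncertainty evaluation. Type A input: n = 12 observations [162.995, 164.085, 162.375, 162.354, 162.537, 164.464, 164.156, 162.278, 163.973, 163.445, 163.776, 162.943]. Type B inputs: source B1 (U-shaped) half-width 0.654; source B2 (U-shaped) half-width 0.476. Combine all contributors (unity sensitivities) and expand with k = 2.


mean = (162.995 + 164.085 + 162.375 + 162.354 + 162.537 + 164.464 + 164.156 + 162.278 + 163.973 + 163.445 + 163.776 + 162.943) / 12 = 163.28175
s = sqrt(sum((x - mean)^2)/(n-1)) = 0.79761339
u_A = s / sqrt(n) = 0.79761339 / sqrt(12) = 0.23025115
u_B1 = 0.654 / sqrt(2) = 0.46244783
u_B2 = 0.476 / sqrt(2) = 0.33658283
uc = sqrt(0.23025115^2 + 0.46244783^2 + 0.33658283^2) = 0.61657245
U = k * uc = 2 * 0.61657245
U = 1.2331

1.2331


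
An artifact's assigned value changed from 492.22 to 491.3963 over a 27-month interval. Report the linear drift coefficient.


rate = (v2 - v1) / months
= (491.3963 - 492.22) / 27
= -0.8237 / 27
= -0.0305

-0.0305


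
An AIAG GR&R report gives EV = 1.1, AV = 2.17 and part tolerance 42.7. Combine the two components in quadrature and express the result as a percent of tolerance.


GRR = sqrt(EV^2 + AV^2) = sqrt(1.1^2 + 2.17^2) = 2.432879
%GRR = GRR / tol * 100 = 2.432879 / 42.7 * 100
%GRR = 5.6976

5.6976


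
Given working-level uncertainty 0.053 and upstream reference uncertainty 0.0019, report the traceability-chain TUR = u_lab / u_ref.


TUR = u_lab / u_ref
= 0.053 / 0.0019
= 27.8947

27.8947


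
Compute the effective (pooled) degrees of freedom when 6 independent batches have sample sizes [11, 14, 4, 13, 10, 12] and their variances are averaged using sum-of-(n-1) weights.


nu = sum_i (n_i - 1)
nu = ((11 - 1) + (14 - 1) + (4 - 1) + (13 - 1) + (10 - 1) + (12 - 1))
nu = 10 + 13 + 3 + 12 + 9 + 11
nu = 58

58


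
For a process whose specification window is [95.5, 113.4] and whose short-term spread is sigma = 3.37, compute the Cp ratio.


Cp = (USL - LSL) / (6 * sigma)
= (113.4 - 95.5) / (6 * 3.37)
= 17.9000 / 20.2200
= 0.8853

0.8853


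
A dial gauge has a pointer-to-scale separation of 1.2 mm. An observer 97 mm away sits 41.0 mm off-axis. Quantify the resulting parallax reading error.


error = h * offset / d
= 1.2 * 41.0 / 97
= 0.5072

0.5072


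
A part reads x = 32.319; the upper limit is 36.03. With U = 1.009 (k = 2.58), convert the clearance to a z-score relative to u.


u = U / k = 1.009 / 2.58 = 0.39108527
margin = |USL - x| = |36.03 - 32.319| = 3.711
z = margin / u = 3.711 / 0.39108527
z = 9.4890

9.4890


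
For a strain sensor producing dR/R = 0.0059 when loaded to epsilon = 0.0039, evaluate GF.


GF = (dR/R) / epsilon
= 0.0059 / 0.0039
= 1.5128

1.5128


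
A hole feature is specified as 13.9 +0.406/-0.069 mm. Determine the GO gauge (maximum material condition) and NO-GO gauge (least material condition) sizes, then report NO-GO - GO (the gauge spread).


GO = nominal - lower_tol (smallest hole = maximum material condition)
GO = 13.9 - 0.069 = 13.831
NO-GO = nominal + upper_tol (largest hole = least material condition)
NO-GO = 13.9 + 0.406 = 14.306
spread = NO-GO - GO = 14.306 - 13.831 = 0.4750

0.4750


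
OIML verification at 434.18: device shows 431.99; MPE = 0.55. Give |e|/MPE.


e = indication - reference = 431.99 - 434.18 = -2.1900
|e| = 2.1900
ratio = |e| / MPE = 2.1900 / 0.55
ratio = 3.9818

3.9818


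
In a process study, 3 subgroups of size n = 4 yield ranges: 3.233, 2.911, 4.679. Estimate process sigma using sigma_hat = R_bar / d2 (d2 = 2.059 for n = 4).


R_bar = (3.233 + 2.911 + 4.679) / 3
R_bar = 10.823 / 3 = 3.6076667
sigma_hat = R_bar / d2 = 3.6076667 / 2.059 = 1.7521

1.7521


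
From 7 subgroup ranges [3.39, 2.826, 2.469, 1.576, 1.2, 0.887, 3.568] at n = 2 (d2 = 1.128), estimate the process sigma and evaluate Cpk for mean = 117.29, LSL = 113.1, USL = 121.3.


R_bar = (3.39 + 2.826 + 2.469 + 1.576 + 1.2 + 0.887 + 3.568) / 7 = 2.2737143
sigma = R_bar / d2 = 2.2737143 / 1.128 = 2.0157042
Cp = (USL - LSL)/(6*sigma) = (121.3 - 113.1)/(6*2.0157042) = 0.6780
Cpu = (121.3 - 117.29)/(3*2.0157042) = 0.6631
Cpl = (117.29 - 113.1)/(3*2.0157042) = 0.6929
Cpk = min(Cpu, Cpl) = 0.6631

0.6631


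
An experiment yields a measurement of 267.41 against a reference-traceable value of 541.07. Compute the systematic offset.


Systematic error = measured - true
= 267.41 - 541.07
= -273.6600

-273.6600


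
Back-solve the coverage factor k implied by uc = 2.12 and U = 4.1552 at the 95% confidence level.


k = U / uc
k = 4.1552 / 2.12
k = 1.96

1.96


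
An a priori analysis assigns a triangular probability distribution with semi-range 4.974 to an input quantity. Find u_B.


u_B = half_width / sqrt(6)
u_B = 4.974 / 2.4494897
u_B = 2.0306

2.0306


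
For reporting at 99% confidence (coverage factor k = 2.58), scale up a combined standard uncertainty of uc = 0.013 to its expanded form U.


U = k * uc
U = 2.58 * 0.013
U = 0.0335

0.0335


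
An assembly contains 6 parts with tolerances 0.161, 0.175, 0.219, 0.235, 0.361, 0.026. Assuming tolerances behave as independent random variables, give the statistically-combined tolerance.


RSS = sqrt(0.161^2 + 0.175^2 + 0.219^2 + 0.235^2 + 0.361^2 + 0.026^2)
= sqrt(0.290729)
= 0.5392

0.5392


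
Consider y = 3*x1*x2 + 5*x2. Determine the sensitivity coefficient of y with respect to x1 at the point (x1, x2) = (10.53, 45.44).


y = 3*x1*x2 + 5*x2
dy/dx1 = 3*x2
Evaluate at x2 = 45.44: c1 = 3 * 45.44
c1 = 136.3200

136.3200


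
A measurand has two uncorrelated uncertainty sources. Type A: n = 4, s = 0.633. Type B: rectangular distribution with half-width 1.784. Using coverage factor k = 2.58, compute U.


u_A = s / sqrt(n) = 0.633 / sqrt(4) = 0.3165
u_B = half_width / sqrt(3) = 1.784 / sqrt(3) = 1.0299929
uc = sqrt(u_A^2 + u_B^2) = sqrt(0.3165^2 + 1.0299929^2) = 1.0775238
U = k * uc = 2.58 * 1.0775238
U = 2.7800

2.7800


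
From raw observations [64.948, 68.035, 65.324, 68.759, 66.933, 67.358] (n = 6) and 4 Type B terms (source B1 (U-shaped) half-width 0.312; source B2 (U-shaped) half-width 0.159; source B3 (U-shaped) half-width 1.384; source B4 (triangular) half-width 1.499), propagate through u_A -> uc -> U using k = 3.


mean = (64.948 + 68.035 + 65.324 + 68.759 + 66.933 + 67.358) / 6 = 66.89283333
s = sqrt(sum((x - mean)^2)/(n-1)) = 1.4999154
u_A = s / sqrt(n) = 1.4999154 / sqrt(6) = 0.6123379
u_B1 = 0.312 / sqrt(2) = 0.22061732
u_B2 = 0.159 / sqrt(2) = 0.11242998
u_B3 = 1.384 / sqrt(2) = 0.97863579
u_B4 = 1.499 / sqrt(6) = 0.61196419
uc = sqrt(0.6123379^2 + 0.22061732^2 + 0.11242998^2 + 0.97863579^2 + 0.61196419^2) = 1.329849
U = k * uc = 3 * 1.329849
U = 3.9895

3.9895


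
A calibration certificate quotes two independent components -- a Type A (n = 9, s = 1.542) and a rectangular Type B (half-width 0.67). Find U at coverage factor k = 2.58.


u_A = s / sqrt(n) = 1.542 / sqrt(9) = 0.514
u_B = half_width / sqrt(3) = 0.67 / sqrt(3) = 0.38682468
uc = sqrt(u_A^2 + u_B^2) = sqrt(0.514^2 + 0.38682468^2) = 0.64329568
U = k * uc = 2.58 * 0.64329568
U = 1.6597

1.6597


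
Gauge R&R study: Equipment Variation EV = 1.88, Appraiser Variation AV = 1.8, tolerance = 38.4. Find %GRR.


GRR = sqrt(EV^2 + AV^2) = sqrt(1.88^2 + 1.8^2) = 2.6027678
%GRR = GRR / tol * 100 = 2.6027678 / 38.4 * 100
%GRR = 6.7780

6.7780


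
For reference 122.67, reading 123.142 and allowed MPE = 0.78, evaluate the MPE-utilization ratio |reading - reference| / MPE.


e = indication - reference = 123.142 - 122.67 = 0.4720
|e| = 0.4720
ratio = |e| / MPE = 0.4720 / 0.78
ratio = 0.6051

0.6051


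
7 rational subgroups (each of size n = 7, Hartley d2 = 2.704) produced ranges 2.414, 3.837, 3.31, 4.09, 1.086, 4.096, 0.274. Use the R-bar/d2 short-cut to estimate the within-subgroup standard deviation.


R_bar = (2.414 + 3.837 + 3.31 + 4.09 + 1.086 + 4.096 + 0.274) / 7
R_bar = 19.107 / 7 = 2.7295714
sigma_hat = R_bar / d2 = 2.7295714 / 2.704 = 1.0095

1.0095


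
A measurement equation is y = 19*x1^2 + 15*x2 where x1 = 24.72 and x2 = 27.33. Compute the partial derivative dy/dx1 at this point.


y = 19*x1^2 + 15*x2
dy/dx1 = 2*19*x1
Evaluate at x1 = 24.72: c1 = 38 * 24.72
c1 = 939.3600

939.3600


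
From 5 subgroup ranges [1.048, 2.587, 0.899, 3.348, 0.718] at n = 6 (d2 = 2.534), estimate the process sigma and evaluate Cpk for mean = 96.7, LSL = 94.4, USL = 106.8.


R_bar = (1.048 + 2.587 + 0.899 + 3.348 + 0.718) / 5 = 1.72
sigma = R_bar / d2 = 1.72 / 2.534 = 0.67876875
Cp = (USL - LSL)/(6*sigma) = (106.8 - 94.4)/(6*0.67876875) = 3.0447
Cpu = (106.8 - 96.7)/(3*0.67876875) = 4.9600
Cpl = (96.7 - 94.4)/(3*0.67876875) = 1.1295
Cpk = min(Cpu, Cpl) = 1.1295

1.1295


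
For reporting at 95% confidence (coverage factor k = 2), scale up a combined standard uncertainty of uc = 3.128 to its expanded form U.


U = k * uc
U = 2 * 3.128
U = 6.2560

6.2560


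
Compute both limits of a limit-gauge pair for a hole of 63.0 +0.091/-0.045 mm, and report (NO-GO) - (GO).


GO = nominal - lower_tol (smallest hole = maximum material condition)
GO = 63.0 - 0.045 = 62.955
NO-GO = nominal + upper_tol (largest hole = least material condition)
NO-GO = 63.0 + 0.091 = 63.091
spread = NO-GO - GO = 63.091 - 62.955 = 0.1360

0.1360


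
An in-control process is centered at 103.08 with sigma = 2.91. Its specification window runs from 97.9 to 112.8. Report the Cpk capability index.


Cpu = (USL - mean) / (3*sigma) = (112.8 - 103.08) / (3*2.91) = 1.1134
Cpl = (mean - LSL) / (3*sigma) = (103.08 - 97.9) / (3*2.91) = 0.5934
Cpk = min(Cpu, Cpl) = 0.5934

0.5934


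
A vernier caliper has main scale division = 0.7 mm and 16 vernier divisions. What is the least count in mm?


LC = MSD / n_div
= 0.7 / 16
= 0.0437

0.0437


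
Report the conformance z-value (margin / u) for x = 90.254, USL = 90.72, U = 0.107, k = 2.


u = U / k = 0.107 / 2 = 0.0535
margin = |USL - x| = |90.72 - 90.254| = 0.466
z = margin / u = 0.466 / 0.0535
z = 8.7103

8.7103


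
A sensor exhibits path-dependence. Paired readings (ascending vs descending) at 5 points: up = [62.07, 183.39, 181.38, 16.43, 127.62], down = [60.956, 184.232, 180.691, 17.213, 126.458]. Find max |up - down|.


|62.07 - 60.956| = 1.1140
|183.39 - 184.232| = 0.8420
|181.38 - 180.691| = 0.6890
|16.43 - 17.213| = 0.7830
|127.62 - 126.458| = 1.1620
hysteresis = max(diffs) = 1.1620

1.1620


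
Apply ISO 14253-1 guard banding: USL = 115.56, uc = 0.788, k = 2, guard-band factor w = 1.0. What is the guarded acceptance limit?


U = k * uc = 2 * 0.788 = 1.576
guard band g = w * U = 1.0 * 1.576 = 1.576
AL = USL - g = 115.56 - 1.576
AL = 113.9840

113.9840


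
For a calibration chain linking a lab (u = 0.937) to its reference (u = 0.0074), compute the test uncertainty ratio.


TUR = u_lab / u_ref
= 0.937 / 0.0074
= 126.6216

126.6216


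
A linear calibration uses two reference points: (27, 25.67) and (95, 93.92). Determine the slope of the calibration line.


slope = (y2 - y1) / (x2 - x1)
= (93.92 - 25.67) / (95 - 27)
= 68.2500 / 68
= 1.0037

1.0037


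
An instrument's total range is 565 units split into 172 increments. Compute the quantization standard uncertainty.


resolution = range / divisions
resolution = 565 / 172 = 3.2848837
u_res = resolution / (2*sqrt(3))
u_res = 3.2848837 / 3.4641016
u_res = 0.9483

0.9483


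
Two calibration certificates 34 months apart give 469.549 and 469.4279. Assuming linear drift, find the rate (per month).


rate = (v2 - v1) / months
= (469.4279 - 469.549) / 34
= -0.1211 / 34
= -0.0036

-0.0036


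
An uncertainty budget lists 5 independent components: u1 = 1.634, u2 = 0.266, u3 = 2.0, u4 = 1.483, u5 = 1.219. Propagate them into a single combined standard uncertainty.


uc = sqrt(1.634^2 + 0.266^2 + 2.0^2 + 1.483^2 + 1.219^2)
uc = sqrt(10.425962)
uc = 3.2289

3.2289


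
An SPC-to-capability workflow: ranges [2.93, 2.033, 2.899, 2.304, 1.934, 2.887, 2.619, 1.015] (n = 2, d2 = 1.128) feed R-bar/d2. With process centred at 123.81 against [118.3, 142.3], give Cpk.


R_bar = (2.93 + 2.033 + 2.899 + 2.304 + 1.934 + 2.887 + 2.619 + 1.015) / 8 = 2.327625
sigma = R_bar / d2 = 2.327625 / 1.128 = 2.0634973
Cp = (USL - LSL)/(6*sigma) = (142.3 - 118.3)/(6*2.0634973) = 1.9385
Cpu = (142.3 - 123.81)/(3*2.0634973) = 2.9868
Cpl = (123.81 - 118.3)/(3*2.0634973) = 0.8901
Cpk = min(Cpu, Cpl) = 0.8901

0.8901


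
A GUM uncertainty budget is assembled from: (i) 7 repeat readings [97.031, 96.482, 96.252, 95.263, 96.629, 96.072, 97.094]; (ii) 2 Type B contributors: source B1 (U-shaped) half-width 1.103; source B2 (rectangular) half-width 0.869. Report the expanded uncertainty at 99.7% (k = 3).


mean = (97.031 + 96.482 + 96.252 + 95.263 + 96.629 + 96.072 + 97.094) / 7 = 96.40328571
s = sqrt(sum((x - mean)^2)/(n-1)) = 0.62731484
u_A = s / sqrt(n) = 0.62731484 / sqrt(7) = 0.23710272
u_B1 = 1.103 / sqrt(2) = 0.77993878
u_B2 = 0.869 / sqrt(3) = 0.50171738
uc = sqrt(0.23710272^2 + 0.77993878^2 + 0.50171738^2) = 0.95720558
U = k * uc = 3 * 0.95720558
U = 2.8716

2.8716


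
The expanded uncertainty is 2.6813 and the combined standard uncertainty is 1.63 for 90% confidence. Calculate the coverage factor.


k = U / uc
k = 2.6813 / 1.63
k = 1.645

1.645


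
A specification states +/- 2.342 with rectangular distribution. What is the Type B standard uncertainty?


u_B = half_width / sqrt(3)
u_B = 2.342 / 1.7320508
u_B = 1.3522

1.3522


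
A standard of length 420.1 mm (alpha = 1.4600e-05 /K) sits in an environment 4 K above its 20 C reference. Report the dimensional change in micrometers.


dL = L * alpha * dT
= 420.1 * 1.4600e-05 * 4
= 0.0245338 mm
dL_um = 0.0245338 * 1000 = 24.5338 um

24.5338


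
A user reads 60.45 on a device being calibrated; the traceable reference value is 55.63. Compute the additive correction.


Correction = standard - reading
= 55.63 - 60.45
= -4.8200

-4.8200


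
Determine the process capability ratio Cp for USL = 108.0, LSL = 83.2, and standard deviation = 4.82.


Cp = (USL - LSL) / (6 * sigma)
= (108.0 - 83.2) / (6 * 4.82)
= 24.8000 / 28.9200
= 0.8575

0.8575


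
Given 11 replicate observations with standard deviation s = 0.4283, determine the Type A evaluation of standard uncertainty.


u_A = s / sqrt(n)
u_A = 0.4283 / sqrt(11)
u_A = 0.4283 / 3.3166248
u_A = 0.1291

0.1291


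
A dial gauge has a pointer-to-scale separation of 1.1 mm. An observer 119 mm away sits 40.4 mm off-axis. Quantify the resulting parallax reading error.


error = h * offset / d
= 1.1 * 40.4 / 119
= 0.3734

0.3734


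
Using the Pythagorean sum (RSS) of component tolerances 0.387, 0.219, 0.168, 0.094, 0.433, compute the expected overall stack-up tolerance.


RSS = sqrt(0.387^2 + 0.219^2 + 0.168^2 + 0.094^2 + 0.433^2)
= sqrt(0.422279)
= 0.6498

0.6498


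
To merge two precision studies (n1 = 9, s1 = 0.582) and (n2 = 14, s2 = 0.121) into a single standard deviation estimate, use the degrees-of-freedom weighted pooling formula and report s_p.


s_p = sqrt(((n1-1)*s1^2 + (n2-1)*s2^2) / (n1+n2-2))
numerator = (9-1)*0.582^2 + (14-1)*0.121^2 = 2.709792 + 0.190333 = 2.900125
denominator = 9 + 14 - 2 = 21
s_p^2 = 2.900125 / 21 = 0.13810119
s_p = sqrt(0.13810119) = 0.3716

0.3716


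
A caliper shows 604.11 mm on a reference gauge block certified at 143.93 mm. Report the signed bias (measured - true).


Systematic error = measured - true
= 604.11 - 143.93
= 460.1800

460.1800


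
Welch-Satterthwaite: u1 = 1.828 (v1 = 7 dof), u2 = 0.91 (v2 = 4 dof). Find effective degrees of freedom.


uc = sqrt(u1^2 + u2^2) = sqrt(1.828^2 + 0.91^2) = 2.0419804
v_eff = uc^4 / (u1^4/v1 + u2^4/v2)
= 2.0419804^4 / (1.828^4/7 + 0.91^4/4)
= 17.386264 / 1.7666065
v_eff = 9.8416

9.8416


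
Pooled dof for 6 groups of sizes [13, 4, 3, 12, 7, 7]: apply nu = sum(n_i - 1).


nu = sum_i (n_i - 1)
nu = ((13 - 1) + (4 - 1) + (3 - 1) + (12 - 1) + (7 - 1) + (7 - 1))
nu = 12 + 3 + 2 + 11 + 6 + 6
nu = 40

40


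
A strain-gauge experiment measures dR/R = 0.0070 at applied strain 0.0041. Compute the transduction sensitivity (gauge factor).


GF = (dR/R) / epsilon
= 0.0070 / 0.0041
= 1.7073

1.7073


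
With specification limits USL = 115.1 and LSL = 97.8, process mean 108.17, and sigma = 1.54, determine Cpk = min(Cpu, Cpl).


Cpu = (USL - mean) / (3*sigma) = (115.1 - 108.17) / (3*1.54) = 1.5000
Cpl = (mean - LSL) / (3*sigma) = (108.17 - 97.8) / (3*1.54) = 2.2446
Cpk = min(Cpu, Cpl) = 1.5000

1.5000


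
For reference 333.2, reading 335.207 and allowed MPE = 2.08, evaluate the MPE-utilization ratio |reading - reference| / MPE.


e = indication - reference = 335.207 - 333.2 = 2.0070
|e| = 2.0070
ratio = |e| / MPE = 2.0070 / 2.08
ratio = 0.9649

0.9649


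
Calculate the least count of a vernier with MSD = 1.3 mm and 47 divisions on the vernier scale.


LC = MSD / n_div
= 1.3 / 47
= 0.0277

0.0277


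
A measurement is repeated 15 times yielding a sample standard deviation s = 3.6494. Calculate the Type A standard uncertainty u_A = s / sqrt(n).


u_A = s / sqrt(n)
u_A = 3.6494 / sqrt(15)
u_A = 3.6494 / 3.8729833
u_A = 0.9423

0.9423


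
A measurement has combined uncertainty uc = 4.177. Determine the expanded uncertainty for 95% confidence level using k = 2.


U = k * uc
U = 2 * 4.177
U = 8.3540

8.3540


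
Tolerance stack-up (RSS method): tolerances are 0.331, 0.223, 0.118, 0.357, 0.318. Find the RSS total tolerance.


RSS = sqrt(0.331^2 + 0.223^2 + 0.118^2 + 0.357^2 + 0.318^2)
= sqrt(0.401787)
= 0.6339

0.6339


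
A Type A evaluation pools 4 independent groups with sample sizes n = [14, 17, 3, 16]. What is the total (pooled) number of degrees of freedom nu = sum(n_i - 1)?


nu = sum_i (n_i - 1)
nu = ((14 - 1) + (17 - 1) + (3 - 1) + (16 - 1))
nu = 13 + 16 + 2 + 15
nu = 46

46


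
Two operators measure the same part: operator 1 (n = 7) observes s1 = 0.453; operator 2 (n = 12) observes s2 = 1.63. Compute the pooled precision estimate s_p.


s_p = sqrt(((n1-1)*s1^2 + (n2-1)*s2^2) / (n1+n2-2))
numerator = (7-1)*0.453^2 + (12-1)*1.63^2 = 1.231254 + 29.2259 = 30.457154
denominator = 7 + 12 - 2 = 17
s_p^2 = 30.457154 / 17 = 1.7915973
s_p = sqrt(1.7915973) = 1.3385

1.3385


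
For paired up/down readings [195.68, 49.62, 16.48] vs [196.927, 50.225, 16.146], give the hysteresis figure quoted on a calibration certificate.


|195.68 - 196.927| = 1.2470
|49.62 - 50.225| = 0.6050
|16.48 - 16.146| = 0.3340
hysteresis = max(diffs) = 1.2470

1.2470


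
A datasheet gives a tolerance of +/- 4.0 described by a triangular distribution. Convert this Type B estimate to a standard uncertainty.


u_B = half_width / sqrt(6)
u_B = 4.0 / 2.4494897
u_B = 1.6330

1.6330


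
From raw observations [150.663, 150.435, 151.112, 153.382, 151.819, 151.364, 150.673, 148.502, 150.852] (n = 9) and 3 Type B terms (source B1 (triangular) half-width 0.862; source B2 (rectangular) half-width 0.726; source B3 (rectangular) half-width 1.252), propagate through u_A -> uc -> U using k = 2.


mean = (150.663 + 150.435 + 151.112 + 153.382 + 151.819 + 151.364 + 150.673 + 148.502 + 150.852) / 9 = 150.978
s = sqrt(sum((x - mean)^2)/(n-1)) = 1.2887494
u_A = s / sqrt(n) = 1.2887494 / sqrt(9) = 0.42958313
u_B1 = 0.862 / sqrt(6) = 0.35191003
u_B2 = 0.726 / sqrt(3) = 0.4191563
u_B3 = 1.252 / sqrt(3) = 0.72284254
uc = sqrt(0.42958313^2 + 0.35191003^2 + 0.4191563^2 + 0.72284254^2) = 1.0032825
U = k * uc = 2 * 1.0032825
U = 2.0066

2.0066


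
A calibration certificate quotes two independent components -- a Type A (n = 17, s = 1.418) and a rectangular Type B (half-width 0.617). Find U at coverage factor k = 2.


u_A = s / sqrt(n) = 1.418 / sqrt(17) = 0.34391552
u_B = half_width / sqrt(3) = 0.617 / sqrt(3) = 0.35622512
uc = sqrt(u_A^2 + u_B^2) = sqrt(0.34391552^2 + 0.35622512^2) = 0.49515071
U = k * uc = 2 * 0.49515071
U = 0.9903

0.9903


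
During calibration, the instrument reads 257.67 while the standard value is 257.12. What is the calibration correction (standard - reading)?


Correction = standard - reading
= 257.12 - 257.67
= -0.5500

-0.5500
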